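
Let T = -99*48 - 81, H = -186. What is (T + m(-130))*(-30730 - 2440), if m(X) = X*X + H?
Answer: -394092770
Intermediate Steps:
m(X) = -186 + X² (m(X) = X*X - 186 = X² - 186 = -186 + X²)
T = -4833 (T = -4752 - 81 = -4833)
(T + m(-130))*(-30730 - 2440) = (-4833 + (-186 + (-130)²))*(-30730 - 2440) = (-4833 + (-186 + 16900))*(-33170) = (-4833 + 16714)*(-33170) = 11881*(-33170) = -394092770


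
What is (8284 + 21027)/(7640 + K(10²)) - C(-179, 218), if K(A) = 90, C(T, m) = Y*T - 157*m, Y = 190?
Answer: 527493591/7730 ≈ 68240.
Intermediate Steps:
C(T, m) = -157*m + 190*T (C(T, m) = 190*T - 157*m = -157*m + 190*T)
(8284 + 21027)/(7640 + K(10²)) - C(-179, 218) = (8284 + 21027)/(7640 + 90) - (-157*218 + 190*(-179)) = 29311/7730 - (-34226 - 34010) = 29311*(1/7730) - 1*(-68236) = 29311/7730 + 68236 = 527493591/7730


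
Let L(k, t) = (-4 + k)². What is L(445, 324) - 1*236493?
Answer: -42012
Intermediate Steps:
L(445, 324) - 1*236493 = (-4 + 445)² - 1*236493 = 441² - 236493 = 194481 - 236493 = -42012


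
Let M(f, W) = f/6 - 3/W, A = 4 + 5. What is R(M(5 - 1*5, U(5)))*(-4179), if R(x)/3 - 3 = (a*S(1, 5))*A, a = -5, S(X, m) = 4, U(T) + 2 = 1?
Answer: 2219049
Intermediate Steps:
U(T) = -1 (U(T) = -2 + 1 = -1)
A = 9
M(f, W) = -3/W + f/6 (M(f, W) = f*(1/6) - 3/W = f/6 - 3/W = -3/W + f/6)
R(x) = -531 (R(x) = 9 + 3*(-5*4*9) = 9 + 3*(-20*9) = 9 + 3*(-180) = 9 - 540 = -531)
R(M(5 - 1*5, U(5)))*(-4179) = -531*(-4179) = 2219049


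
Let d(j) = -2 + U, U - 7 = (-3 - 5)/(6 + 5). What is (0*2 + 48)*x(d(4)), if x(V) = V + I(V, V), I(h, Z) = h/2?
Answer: 3384/11 ≈ 307.64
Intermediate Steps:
U = 69/11 (U = 7 + (-3 - 5)/(6 + 5) = 7 - 8/11 = 69/11 ≈ 6.2727)
I(h, Z) = h/2 (I(h, Z) = h*(½) = h/2)
d(j) = 47/11 (d(j) = -2 + 69/11 = 47/11)
x(V) = 3*V/2 (x(V) = V + V/2 = 3*V/2)
(0*2 + 48)*x(d(4)) = (0*2 + 48)*((3/2)*(47/11)) = (0 + 48)*(141/22) = 48*(141/22) = 3384/11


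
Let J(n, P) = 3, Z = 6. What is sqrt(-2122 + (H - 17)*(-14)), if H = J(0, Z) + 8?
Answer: I*sqrt(2038) ≈ 45.144*I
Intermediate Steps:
H = 11 (H = 3 + 8 = 11)
sqrt(-2122 + (H - 17)*(-14)) = sqrt(-2122 + (11 - 17)*(-14)) = sqrt(-2122 - 6*(-14)) = sqrt(-2122 + 84) = sqrt(-2038) = I*sqrt(2038)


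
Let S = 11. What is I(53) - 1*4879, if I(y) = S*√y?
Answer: -4879 + 11*√53 ≈ -4798.9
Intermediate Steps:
I(y) = 11*√y
I(53) - 1*4879 = 11*√53 - 1*4879 = 11*√53 - 4879 = -4879 + 11*√53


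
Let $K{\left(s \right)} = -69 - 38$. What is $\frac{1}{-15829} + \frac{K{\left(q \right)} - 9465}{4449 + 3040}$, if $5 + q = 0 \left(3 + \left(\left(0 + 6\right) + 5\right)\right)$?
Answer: $- \frac{151522677}{118543381} \approx -1.2782$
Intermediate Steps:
$q = -5$ ($q = -5 + 0 \left(3 + \left(\left(0 + 6\right) + 5\right)\right) = -5 + 0 \left(3 + \left(6 + 5\right)\right) = -5 + 0 \left(3 + 11\right) = -5 + 0 \cdot 14 = -5 + 0 = -5$)
$K{\left(s \right)} = -107$ ($K{\left(s \right)} = -69 - 38 = -107$)
$\frac{1}{-15829} + \frac{K{\left(q \right)} - 9465}{4449 + 3040} = \frac{1}{-15829} + \frac{-107 - 9465}{4449 + 3040} = - \frac{1}{15829} - \frac{9572}{7489} = - \frac{151522677}{118543381}$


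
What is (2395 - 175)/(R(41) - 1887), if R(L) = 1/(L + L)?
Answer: -182040/154733 ≈ -1.1765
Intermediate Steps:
R(L) = 1/(2*L)
(2395 - 175)/(R(41) - 1887) = (2395 - 175)/((½)/41 - 1887) = 2220/((½)*(1/41) - 1887) = 2220/(1/82 - 1887) = 2220/(-154733/82) = 2220*(-82/154733) = -182040/154733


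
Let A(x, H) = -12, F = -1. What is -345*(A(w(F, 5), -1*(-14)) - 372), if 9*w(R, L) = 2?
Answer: 132480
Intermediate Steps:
w(R, L) = 2/9 (w(R, L) = (⅑)*2 = 2/9)
-345*(A(w(F, 5), -1*(-14)) - 372) = -345*(-12 - 372) = -345*(-384) = 132480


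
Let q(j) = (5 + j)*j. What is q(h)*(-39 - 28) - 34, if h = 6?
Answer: -4456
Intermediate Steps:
q(j) = j*(5 + j)
q(h)*(-39 - 28) - 34 = (6*(5 + 6))*(-39 - 28) - 34 = (6*11)*(-67) - 34 = 66*(-67) - 34 = -4422 - 34 = -4456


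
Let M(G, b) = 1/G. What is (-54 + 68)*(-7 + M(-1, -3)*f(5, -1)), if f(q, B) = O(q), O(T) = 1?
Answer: -112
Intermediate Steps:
f(q, B) = 1
(-54 + 68)*(-7 + M(-1, -3)*f(5, -1)) = (-54 + 68)*(-7 + 1/(-1)) = 14*(-7 - 1*1) = 14*(-7 - 1) = 14*(-8) = -112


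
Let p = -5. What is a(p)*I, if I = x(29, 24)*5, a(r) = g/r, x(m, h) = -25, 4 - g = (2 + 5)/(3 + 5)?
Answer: 625/8 ≈ 78.125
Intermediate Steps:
g = 25/8 (g = 4 - (2 + 5)/(3 + 5) = 4 - 7/8 = 25/8 ≈ 3.1250)
a(r) = 25/(8*r)
I = -125 (I = -25*5 = -125)
a(p)*I = ((25/8)/(-5))*(-125) = ((25/8)*(-⅕))*(-125) = -5/8*(-125) = 625/8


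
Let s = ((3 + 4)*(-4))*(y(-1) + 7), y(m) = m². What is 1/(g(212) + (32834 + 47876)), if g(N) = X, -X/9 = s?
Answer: 1/82726 ≈ 1.2088e-5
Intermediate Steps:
s = -224 (s = ((3 + 4)*(-4))*((-1)² + 7) = (7*(-4))*(1 + 7) = -28*8 = -224)
X = 2016 (X = -9*(-224) = 2016)
g(N) = 2016
1/(g(212) + (32834 + 47876)) = 1/(2016 + (32834 + 47876)) = 1/(2016 + 80710) = 1/82726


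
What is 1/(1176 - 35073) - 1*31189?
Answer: -1057213534/33897 ≈ -31189.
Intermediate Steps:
1/(1176 - 35073) - 1*31189 = 1/(-33897) - 31189 = -1/33897 - 31189 = -1057213534/33897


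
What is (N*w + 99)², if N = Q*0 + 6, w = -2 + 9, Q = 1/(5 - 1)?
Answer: 19881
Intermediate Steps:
Q = ¼ (Q = 1/4 = ¼ ≈ 0.25000)
w = 7
N = 6 (N = (¼)*0 + 6 = 0 + 6 = 6)
(N*w + 99)² = (6*7 + 99)² = (42 + 99)² = 141² = 19881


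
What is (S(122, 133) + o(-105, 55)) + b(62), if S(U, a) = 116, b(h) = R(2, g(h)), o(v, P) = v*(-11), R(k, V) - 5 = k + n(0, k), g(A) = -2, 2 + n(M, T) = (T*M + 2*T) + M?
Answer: 1280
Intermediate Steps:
n(M, T) = -2 + M + 2*T + M*T (n(M, T) = -2 + ((T*M + 2*T) + M) = -2 + ((M*T + 2*T) + M) = -2 + ((2*T + M*T) + M) = -2 + (M + 2*T + M*T) = -2 + M + 2*T + M*T)
R(k, V) = 3 + 3*k (R(k, V) = 5 + (k + (-2 + 0 + 2*k + 0*k)) = 5 + (k + (-2 + 0 + 2*k + 0)) = 5 + (k + (-2 + 2*k)) = 5 + (-2 + 3*k) = 3 + 3*k)
o(v, P) = -11*v
b(h) = 9 (b(h) = 3 + 3*2 = 3 + 6 = 9)
(S(122, 133) + o(-105, 55)) + b(62) = (116 - 11*(-105)) + 9 = (116 + 1155) + 9 = 1271 + 9 = 1280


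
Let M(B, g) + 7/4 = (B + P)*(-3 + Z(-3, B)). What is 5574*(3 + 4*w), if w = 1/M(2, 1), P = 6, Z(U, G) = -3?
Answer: 3238494/199 ≈ 16274.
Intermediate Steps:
M(B, g) = -151/4 - 6*B (M(B, g) = -7/4 + (B + 6)*(-3 - 3) = -7/4 + (6 + B)*(-6) = -7/4 + (-36 - 6*B) = -151/4 - 6*B)
w = -4/199 (w = 1/(-151/4 - 6*2) = 1/(-151/4 - 12) = 1/(-199/4) = -4/199 ≈ -0.020101)
5574*(3 + 4*w) = 5574*(3 + 4*(-4/199)) = 5574*(3 - 16/199) = 5574*(581/199) = 3238494/199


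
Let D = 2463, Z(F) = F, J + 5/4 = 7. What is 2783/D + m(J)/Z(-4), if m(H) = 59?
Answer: -134185/9852 ≈ -13.620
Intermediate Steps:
J = 23/4 (J = -5/4 + 7 = 23/4 ≈ 5.7500)
2783/D + m(J)/Z(-4) = 2783/2463 + 59/(-4) = 2783*(1/2463) + 59*(-1/4) = 2783/2463 - 59/4 = -134185/9852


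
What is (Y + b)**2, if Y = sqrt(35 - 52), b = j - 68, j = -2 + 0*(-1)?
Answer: (70 - I*sqrt(17))**2 ≈ 4883.0 - 577.23*I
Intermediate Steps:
j = -2 (j = -2 + 0 = -2)
b = -70 (b = -2 - 68 = -70)
Y = I*sqrt(17) (Y = sqrt(-17) = I*sqrt(17) ≈ 4.1231*I)
(Y + b)**2 = (I*sqrt(17) - 70)**2 = (-70 + I*sqrt(17))**2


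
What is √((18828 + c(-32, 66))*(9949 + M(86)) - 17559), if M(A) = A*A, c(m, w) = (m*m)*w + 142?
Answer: √1501261571 ≈ 38746.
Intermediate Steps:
c(m, w) = 142 + w*m² (c(m, w) = m²*w + 142 = w*m² + 142 = 142 + w*m²)
M(A) = A²
√((18828 + c(-32, 66))*(9949 + M(86)) - 17559) = √((18828 + (142 + 66*(-32)²))*(9949 + 86²) - 17559) = √((18828 + (142 + 66*1024))*(9949 + 7396) - 17559) = √((18828 + (142 + 67584))*17345 - 17559) = √((18828 + 67726)*17345 - 17559) = √(86554*17345 - 17559) = √(1501279130 - 17559) = √1501261571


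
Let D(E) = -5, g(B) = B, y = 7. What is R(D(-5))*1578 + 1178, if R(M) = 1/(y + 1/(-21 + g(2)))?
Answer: 30913/22 ≈ 1405.1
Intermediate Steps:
R(M) = 19/132 (R(M) = 1/(7 + 1/(-21 + 2)) = 1/(7 + 1/(-19)) = 1/(7 - 1/19) = 1/(132/19) = 19/132)
R(D(-5))*1578 + 1178 = (19/132)*1578 + 1178 = 4997/22 + 1178 = 30913/22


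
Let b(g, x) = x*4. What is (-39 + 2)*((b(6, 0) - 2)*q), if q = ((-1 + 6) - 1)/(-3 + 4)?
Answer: 296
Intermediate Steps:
b(g, x) = 4*x
q = 4 (q = (5 - 1)/1 = 4*1 = 4)
(-39 + 2)*((b(6, 0) - 2)*q) = (-39 + 2)*((4*0 - 2)*4) = -37*(0 - 2)*4 = -(-74)*4 = -37*(-8) = 296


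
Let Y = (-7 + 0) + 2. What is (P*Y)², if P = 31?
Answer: 24025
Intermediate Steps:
Y = -5 (Y = -7 + 2 = -5)
(P*Y)² = (31*(-5))² = (-155)² = 24025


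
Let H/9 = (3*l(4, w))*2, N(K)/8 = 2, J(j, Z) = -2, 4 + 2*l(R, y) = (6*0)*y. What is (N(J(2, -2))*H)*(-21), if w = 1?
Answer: 36288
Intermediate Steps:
l(R, y) = -2 (l(R, y) = -2 + ((6*0)*y)/2 = -2 + (0*y)/2 = -2 + (½)*0 = -2 + 0 = -2)
N(K) = 16 (N(K) = 8*2 = 16)
H = -108 (H = 9*((3*(-2))*2) = 9*(-6*2) = 9*(-12) = -108)
(N(J(2, -2))*H)*(-21) = (16*(-108))*(-21) = -1728*(-21) = 36288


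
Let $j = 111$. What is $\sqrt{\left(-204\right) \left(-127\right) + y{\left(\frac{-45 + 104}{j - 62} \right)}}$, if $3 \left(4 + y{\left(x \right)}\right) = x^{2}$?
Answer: $\frac{\sqrt{559769979}}{147} \approx 160.95$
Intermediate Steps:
$y{\left(x \right)} = -4 + \frac{x^{2}}{3}$
$\sqrt{\left(-204\right) \left(-127\right) + y{\left(\frac{-45 + 104}{j - 62} \right)}} = \sqrt{\left(-204\right) \left(-127\right) - \left(4 - \frac{\left(\frac{-45 + 104}{111 - 62}\right)^{2}}{3}\right)} = \sqrt{25908 - \left(4 - \frac{\left(\frac{59}{49}\right)^{2}}{3}\right)} = \sqrt{25908 + \left(-4 + \frac{1}{3} \cdot \frac{3481}{2401}\right)} = \sqrt{25908 + \left(-4 + \frac{3481}{7203}\right)} = \sqrt{25908 - \frac{25331}{7203}} = \sqrt{\frac{186589993}{7203}} = \frac{\sqrt{559769979}}{147}$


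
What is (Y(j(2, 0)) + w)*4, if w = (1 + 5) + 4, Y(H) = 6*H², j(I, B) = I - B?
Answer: 136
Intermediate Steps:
w = 10 (w = 6 + 4 = 10)
(Y(j(2, 0)) + w)*4 = (6*(2 - 1*0)² + 10)*4 = (6*(2 + 0)² + 10)*4 = (6*2² + 10)*4 = (6*4 + 10)*4 = (24 + 10)*4 = 34*4 = 136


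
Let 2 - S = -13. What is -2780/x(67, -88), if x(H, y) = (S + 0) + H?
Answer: -1390/41 ≈ -33.902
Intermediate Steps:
S = 15 (S = 2 - 1*(-13) = 2 + 13 = 15)
x(H, y) = 15 + H (x(H, y) = (15 + 0) + H = 15 + H)
-2780/x(67, -88) = -2780/(15 + 67) = -2780/82 = -2780*1/82 = -1390/41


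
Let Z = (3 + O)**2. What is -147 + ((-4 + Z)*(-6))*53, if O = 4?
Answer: -14457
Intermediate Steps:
Z = 49 (Z = (3 + 4)**2 = 7**2 = 49)
-147 + ((-4 + Z)*(-6))*53 = -147 + ((-4 + 49)*(-6))*53 = -147 + (45*(-6))*53 = -147 - 270*53 = -147 - 14310 = -14457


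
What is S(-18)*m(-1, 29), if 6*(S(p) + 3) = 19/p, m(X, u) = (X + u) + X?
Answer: -343/4 ≈ -85.750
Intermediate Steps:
m(X, u) = u + 2*X
S(p) = -3 + 19/(6*p) (S(p) = -3 + (19/p)/6 = -3 + 19/(6*p))
S(-18)*m(-1, 29) = (-3 + (19/6)/(-18))*(29 + 2*(-1)) = (-3 + (19/6)*(-1/18))*(29 - 2) = (-3 - 19/108)*27 = -343/108*27 = -343/4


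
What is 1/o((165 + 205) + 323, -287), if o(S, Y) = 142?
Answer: 1/142 ≈ 0.0070423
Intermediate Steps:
1/o((165 + 205) + 323, -287) = 1/142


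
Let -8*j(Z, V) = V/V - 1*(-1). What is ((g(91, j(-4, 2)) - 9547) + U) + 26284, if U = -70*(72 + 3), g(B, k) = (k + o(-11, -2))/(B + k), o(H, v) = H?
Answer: 1389912/121 ≈ 11487.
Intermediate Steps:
j(Z, V) = -¼ (j(Z, V) = -(V/V - 1*(-1))/8 = -(1 + 1)/8 = -⅛*2 = -¼)
g(B, k) = (-11 + k)/(B + k) (g(B, k) = (k - 11)/(B + k) = (-11 + k)/(B + k))
U = -5250 (U = -70*75 = -5250)
((g(91, j(-4, 2)) - 9547) + U) + 26284 = (((-11 - ¼)/(91 - ¼) - 9547) - 5250) + 26284 = ((-45/4/(363/4) - 9547) - 5250) + 26284 = (((4/363)*(-45/4) - 9547) - 5250) + 26284 = ((-15/121 - 9547) - 5250) + 26284 = (-1155202/121 - 5250) + 26284 = -1790452/121 + 26284 = 1389912/121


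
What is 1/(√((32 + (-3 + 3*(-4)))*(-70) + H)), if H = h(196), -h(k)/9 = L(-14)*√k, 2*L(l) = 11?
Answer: -I*√1883/1883 ≈ -0.023045*I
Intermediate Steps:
L(l) = 11/2 (L(l) = (½)*11 = 11/2)
h(k) = -99*√k/2
H = -693 (H = -99*√196/2 = -99/2*14 = -693)
1/(√((32 + (-3 + 3*(-4)))*(-70) + H)) = 1/(√((32 + (-3 + 3*(-4)))*(-70) - 693)) = 1/(√((32 + (-3 - 12))*(-70) - 693)) = 1/(√((32 - 15)*(-70) - 693)) = 1/(√(17*(-70) - 693)) = 1/(√(-1190 - 693)) = 1/(√(-1883)) = 1/(I*√1883) = -I*√1883/1883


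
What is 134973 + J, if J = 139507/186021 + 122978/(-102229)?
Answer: 2566737942383722/19016740809 ≈ 1.3497e+5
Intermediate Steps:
J = -8614829435/19016740809 (J = 139507*(1/186021) + 122978*(-1/102229) = 139507/186021 - 122978/102229 = -8614829435/19016740809 ≈ -0.45301)
134973 + J = 134973 - 8614829435/19016740809 = 2566737942383722/19016740809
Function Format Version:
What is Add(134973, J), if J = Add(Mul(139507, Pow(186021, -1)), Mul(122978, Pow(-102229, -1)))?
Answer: Rational(2566737942383722, 19016740809) ≈ 1.3497e+5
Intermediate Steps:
J = Rational(-8614829435, 19016740809) (J = Add(Mul(139507, Rational(1, 186021)), Mul(122978, Rational(-1, 102229))) = Add(Rational(139507, 186021), Rational(-122978, 102229)) = Rational(-8614829435, 19016740809) ≈ -0.45301)
Add(134973, J) = Add(134973, Rational(-8614829435, 19016740809)) = Rational(2566737942383722, 19016740809)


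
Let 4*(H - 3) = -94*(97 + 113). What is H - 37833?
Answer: -42765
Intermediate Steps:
H = -4932 (H = 3 + (-94*(97 + 113))/4 = 3 + (-94*210)/4 = 3 + (¼)*(-19740) = 3 - 4935 = -4932)
H - 37833 = -4932 - 37833 = -42765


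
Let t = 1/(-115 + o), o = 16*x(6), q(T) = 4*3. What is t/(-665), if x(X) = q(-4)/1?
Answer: -1/51205 ≈ -1.9529e-5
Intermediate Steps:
q(T) = 12
x(X) = 12 (x(X) = 12/1 = 12*1 = 12)
o = 192 (o = 16*12 = 192)
t = 1/77 (t = 1/(-115 + 192) = 1/77 ≈ 0.012987)
t/(-665) = (1/77)/(-665) = (1/77)*(-1/665) = -1/51205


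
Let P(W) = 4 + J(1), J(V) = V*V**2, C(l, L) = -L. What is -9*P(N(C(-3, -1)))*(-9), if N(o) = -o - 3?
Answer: 405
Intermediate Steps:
J(V) = V**3
N(o) = -3 - o
P(W) = 5 (P(W) = 4 + 1**3 = 4 + 1 = 5)
-9*P(N(C(-3, -1)))*(-9) = -9*5*(-9) = -45*(-9) = 405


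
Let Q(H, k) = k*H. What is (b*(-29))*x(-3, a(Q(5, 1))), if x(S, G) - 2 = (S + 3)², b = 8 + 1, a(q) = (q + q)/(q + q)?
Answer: -522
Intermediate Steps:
Q(H, k) = H*k
a(q) = 1 (a(q) = (2*q)/((2*q)) = (2*q)*(1/(2*q)) = 1)
b = 9
x(S, G) = 2 + (3 + S)² (x(S, G) = 2 + (S + 3)² = 2 + (3 + S)²)
(b*(-29))*x(-3, a(Q(5, 1))) = (9*(-29))*(2 + (3 - 3)²) = -261*(2 + 0²) = -261*(2 + 0) = -261*2 = -522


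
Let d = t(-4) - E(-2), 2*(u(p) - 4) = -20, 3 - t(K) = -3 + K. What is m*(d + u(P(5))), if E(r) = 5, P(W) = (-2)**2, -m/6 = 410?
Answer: 2460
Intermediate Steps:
m = -2460 (m = -6*410 = -2460)
P(W) = 4
t(K) = 6 - K (t(K) = 3 - (-3 + K) = 3 + (3 - K) = 6 - K)
u(p) = -6 (u(p) = 4 + (1/2)*(-20) = 4 - 10 = -6)
d = 5 (d = (6 - 1*(-4)) - 1*5 = (6 + 4) - 5 = 10 - 5 = 5)
m*(d + u(P(5))) = -2460*(5 - 6) = -2460*(-1) = 2460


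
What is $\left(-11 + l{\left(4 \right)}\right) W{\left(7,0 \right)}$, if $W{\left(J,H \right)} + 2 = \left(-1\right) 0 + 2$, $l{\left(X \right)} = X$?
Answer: $0$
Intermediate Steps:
$W{\left(J,H \right)} = 0$ ($W{\left(J,H \right)} = -2 + \left(\left(-1\right) 0 + 2\right) = -2 + \left(0 + 2\right) = -2 + 2 = 0$)
$\left(-11 + l{\left(4 \right)}\right) W{\left(7,0 \right)} = \left(-11 + 4\right) 0 = \left(-7\right) 0 = 0$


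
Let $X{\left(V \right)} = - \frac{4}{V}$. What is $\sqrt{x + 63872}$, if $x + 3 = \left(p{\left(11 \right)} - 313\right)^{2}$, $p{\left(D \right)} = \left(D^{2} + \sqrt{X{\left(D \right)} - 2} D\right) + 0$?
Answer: $\sqrt{100447 - 384 i \sqrt{286}} \approx 317.1 - 10.24 i$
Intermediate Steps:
$p{\left(D \right)} = D^{2} + D \sqrt{-2 - \frac{4}{D}}$ ($p{\left(D \right)} = \left(D^{2} + \sqrt{- \frac{4}{D} - 2} D\right) + 0 = \left(D^{2} + \sqrt{-2 - \frac{4}{D}} D\right) + 0 = \left(D^{2} + D \sqrt{-2 - \frac{4}{D}}\right) + 0 = D^{2} + D \sqrt{-2 - \frac{4}{D}}$)
$x = -3 + \left(-192 + i \sqrt{286}\right)^{2}$ ($x = -3 + \left(11 \left(11 + \sqrt{2} \sqrt{\frac{-2 - 11}{11}}\right) - 313\right)^{2} = -3 + \left(11 \left(11 + \sqrt{2} \sqrt{\frac{1}{11} \left(-13\right)}\right) - 313\right)^{2} = -3 + \left(11 \left(11 + \sqrt{2} \sqrt{- \frac{13}{11}}\right) - 313\right)^{2} = -3 + \left(11 \left(11 + \sqrt{2} \frac{i \sqrt{143}}{11}\right) - 313\right)^{2} = -3 + \left(11 \left(11 + \frac{i \sqrt{286}}{11}\right) - 313\right)^{2} = -3 + \left(\left(121 + i \sqrt{286}\right) - 313\right)^{2} = -3 + \left(-192 + i \sqrt{286}\right)^{2} \approx 36575.0 - 6494.0 i$)
$\sqrt{x + 63872} = \sqrt{\left(36575 - 384 i \sqrt{286}\right) + 63872} = \sqrt{100447 - 384 i \sqrt{286}}$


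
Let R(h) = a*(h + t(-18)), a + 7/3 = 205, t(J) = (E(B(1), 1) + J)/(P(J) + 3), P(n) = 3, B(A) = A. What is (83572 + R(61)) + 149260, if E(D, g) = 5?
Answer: 2202800/9 ≈ 2.4476e+5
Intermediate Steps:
t(J) = 5/6 + J/6 (t(J) = (5 + J)/(3 + 3) = (5 + J)/6 = (5 + J)*(1/6) = 5/6 + J/6)
a = 608/3 (a = -7/3 + 205 = 608/3 ≈ 202.67)
R(h) = -3952/9 + 608*h/3 (R(h) = 608*(h + (5/6 + (1/6)*(-18)))/3 = 608*(h + (5/6 - 3))/3 = 608*(h - 13/6)/3 = 608*(-13/6 + h)/3 = -3952/9 + 608*h/3)
(83572 + R(61)) + 149260 = (83572 + (-3952/9 + (608/3)*61)) + 149260 = (83572 + (-3952/9 + 37088/3)) + 149260 = (83572 + 107312/9) + 149260 = 859460/9 + 149260 = 2202800/9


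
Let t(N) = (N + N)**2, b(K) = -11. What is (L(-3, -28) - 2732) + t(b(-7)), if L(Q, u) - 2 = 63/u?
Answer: -8993/4 ≈ -2248.3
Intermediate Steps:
t(N) = 4*N**2 (t(N) = (2*N)**2 = 4*N**2)
L(Q, u) = 2 + 63/u
(L(-3, -28) - 2732) + t(b(-7)) = ((2 + 63/(-28)) - 2732) + 4*(-11)**2 = ((2 + 63*(-1/28)) - 2732) + 4*121 = ((2 - 9/4) - 2732) + 484 = (-1/4 - 2732) + 484 = -10929/4 + 484 = -8993/4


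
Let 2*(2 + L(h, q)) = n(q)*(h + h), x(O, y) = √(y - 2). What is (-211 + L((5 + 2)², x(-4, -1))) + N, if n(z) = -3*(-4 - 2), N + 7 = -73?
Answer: 589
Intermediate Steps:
N = -80 (N = -7 - 73 = -80)
n(z) = 18 (n(z) = -3*(-6) = 18)
x(O, y) = √(-2 + y)
L(h, q) = -2 + 18*h (L(h, q) = -2 + (18*(h + h))/2 = -2 + (18*(2*h))/2 = -2 + (36*h)/2 = -2 + 18*h)
(-211 + L((5 + 2)², x(-4, -1))) + N = (-211 + (-2 + 18*(5 + 2)²)) - 80 = (-211 + (-2 + 18*7²)) - 80 = (-211 + (-2 + 18*49)) - 80 = (-211 + (-2 + 882)) - 80 = (-211 + 880) - 80 = 669 - 80 = 589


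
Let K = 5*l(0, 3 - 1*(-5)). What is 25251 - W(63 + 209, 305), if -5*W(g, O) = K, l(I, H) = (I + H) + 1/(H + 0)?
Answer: 202073/8 ≈ 25259.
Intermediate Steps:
l(I, H) = H + I + 1/H (l(I, H) = (H + I) + 1/H = H + I + 1/H)
K = 325/8 (K = 5*((3 - 1*(-5)) + 0 + 1/(3 - 1*(-5))) = 5*((3 + 5) + 0 + 1/(3 + 5)) = 5*(8 + 0 + 1/8) = 5*(65/8) = 325/8 ≈ 40.625)
W(g, O) = -65/8 (W(g, O) = -1/5*325/8 = -65/8)
25251 - W(63 + 209, 305) = 25251 - 1*(-65/8) = 25251 + 65/8 = 202073/8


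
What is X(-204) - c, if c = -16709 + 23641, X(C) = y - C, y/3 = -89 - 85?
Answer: -7250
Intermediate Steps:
y = -522 (y = 3*(-89 - 85) = 3*(-174) = -522)
X(C) = -522 - C
c = 6932
X(-204) - c = (-522 - 1*(-204)) - 1*6932 = (-522 + 204) - 6932 = -318 - 6932 = -7250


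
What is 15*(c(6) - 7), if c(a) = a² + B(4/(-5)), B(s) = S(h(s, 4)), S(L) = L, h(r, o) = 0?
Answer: 435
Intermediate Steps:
B(s) = 0
c(a) = a² (c(a) = a² + 0 = a²)
15*(c(6) - 7) = 15*(6² - 7) = 15*(36 - 7) = 15*29 = 435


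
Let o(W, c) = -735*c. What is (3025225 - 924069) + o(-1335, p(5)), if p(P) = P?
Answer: 2097481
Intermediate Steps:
(3025225 - 924069) + o(-1335, p(5)) = (3025225 - 924069) - 735*5 = 2101156 - 3675 = 2097481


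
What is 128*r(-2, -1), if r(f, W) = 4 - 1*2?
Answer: 256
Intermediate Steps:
r(f, W) = 2 (r(f, W) = 4 - 2 = 2)
128*r(-2, -1) = 128*2 = 256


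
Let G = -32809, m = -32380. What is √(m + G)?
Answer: I*√65189 ≈ 255.32*I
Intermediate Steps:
√(m + G) = √(-32380 - 32809) = √(-65189) = I*√65189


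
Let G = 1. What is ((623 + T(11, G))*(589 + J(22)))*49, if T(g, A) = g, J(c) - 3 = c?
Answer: 19074524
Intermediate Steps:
J(c) = 3 + c
((623 + T(11, G))*(589 + J(22)))*49 = ((623 + 11)*(589 + (3 + 22)))*49 = (634*(589 + 25))*49 = (634*614)*49 = 389276*49 = 19074524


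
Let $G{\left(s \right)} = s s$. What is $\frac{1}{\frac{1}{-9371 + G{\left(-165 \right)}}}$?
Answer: $17854$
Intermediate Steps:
$G{\left(s \right)} = s^{2}$
$\frac{1}{\frac{1}{-9371 + G{\left(-165 \right)}}} = \frac{1}{\frac{1}{-9371 + \left(-165\right)^{2}}} = \frac{1}{\frac{1}{-9371 + 27225}} = \frac{1}{\frac{1}{17854}} = 17854$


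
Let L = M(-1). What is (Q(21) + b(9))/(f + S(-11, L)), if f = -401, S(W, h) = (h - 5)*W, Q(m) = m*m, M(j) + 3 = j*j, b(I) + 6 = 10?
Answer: -445/324 ≈ -1.3735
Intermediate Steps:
b(I) = 4 (b(I) = -6 + 10 = 4)
M(j) = -3 + j² (M(j) = -3 + j*j = -3 + j²)
L = -2 (L = -3 + (-1)² = -3 + 1 = -2)
Q(m) = m²
S(W, h) = W*(-5 + h) (S(W, h) = (-5 + h)*W = W*(-5 + h))
(Q(21) + b(9))/(f + S(-11, L)) = (21² + 4)/(-401 - 11*(-5 - 2)) = (441 + 4)/(-401 - 11*(-7)) = 445/(-401 + 77) = 445/(-324) = 445*(-1/324) = -445/324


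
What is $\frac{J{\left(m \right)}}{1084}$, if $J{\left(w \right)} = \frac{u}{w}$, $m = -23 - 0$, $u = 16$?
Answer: $- \frac{4}{6233} \approx -0.00064175$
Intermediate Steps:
$m = -23$ ($m = -23 + 0 = -23$)
$J{\left(w \right)} = \frac{16}{w}$
$\frac{J{\left(m \right)}}{1084} = \frac{16 \frac{1}{-23}}{1084} = 16 \left(- \frac{1}{23}\right) \frac{1}{1084} = \left(- \frac{16}{23}\right) \frac{1}{1084} = - \frac{4}{6233}$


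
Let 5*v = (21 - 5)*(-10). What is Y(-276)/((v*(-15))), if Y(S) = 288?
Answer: ⅗ ≈ 0.60000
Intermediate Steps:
v = -32 (v = ((21 - 5)*(-10))/5 = (16*(-10))/5 = (⅕)*(-160) = -32)
Y(-276)/((v*(-15))) = 288/((-32*(-15))) = 288/480 = 288*(1/480) = ⅗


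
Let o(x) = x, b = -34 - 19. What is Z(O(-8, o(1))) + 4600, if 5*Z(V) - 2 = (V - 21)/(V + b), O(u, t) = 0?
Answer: 1219127/265 ≈ 4600.5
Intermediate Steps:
b = -53
Z(V) = 2/5 + (-21 + V)/(5*(-53 + V)) (Z(V) = 2/5 + ((V - 21)/(V - 53))/5 = 2/5 + ((-21 + V)/(-53 + V))/5 = 2/5 + (-21 + V)/(5*(-53 + V)))
Z(O(-8, o(1))) + 4600 = (-127 + 3*0)/(5*(-53 + 0)) + 4600 = (1/5)*(-127 + 0)/(-53) + 4600 = (1/5)*(-1/53)*(-127) + 4600 = 127/265 + 4600 = 1219127/265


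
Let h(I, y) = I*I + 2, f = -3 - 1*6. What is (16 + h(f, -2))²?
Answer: 9801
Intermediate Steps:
f = -9 (f = -3 - 6 = -9)
h(I, y) = 2 + I² (h(I, y) = I² + 2 = 2 + I²)
(16 + h(f, -2))² = (16 + (2 + (-9)²))² = (16 + (2 + 81))² = (16 + 83)² = 99² = 9801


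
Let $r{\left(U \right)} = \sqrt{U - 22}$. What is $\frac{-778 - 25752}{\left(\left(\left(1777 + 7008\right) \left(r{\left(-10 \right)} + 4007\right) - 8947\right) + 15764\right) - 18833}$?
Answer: $- \frac{933576877870}{1238301901930641} + \frac{932264200 i \sqrt{2}}{1238301901930641} \approx -0.00075392 + 1.0647 \cdot 10^{-6} i$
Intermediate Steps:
$r{\left(U \right)} = \sqrt{-22 + U}$
$\frac{-778 - 25752}{\left(\left(\left(1777 + 7008\right) \left(r{\left(-10 \right)} + 4007\right) - 8947\right) + 15764\right) - 18833} = \frac{-778 - 25752}{\left(\left(\left(1777 + 7008\right) \left(\sqrt{-22 - 10} + 4007\right) - 8947\right) + 15764\right) - 18833} = - \frac{26530}{\left(\left(8785 \left(\sqrt{-32} + 4007\right) - 8947\right) + 15764\right) - 18833} = - \frac{26530}{\left(\left(8785 \left(4 i \sqrt{2} + 4007\right) - 8947\right) + 15764\right) - 18833} = - \frac{26530}{\left(\left(8785 \left(4007 + 4 i \sqrt{2}\right) - 8947\right) + 15764\right) - 18833} = - \frac{26530}{\left(\left(\left(35201495 + 35140 i \sqrt{2}\right) - 8947\right) + 15764\right) - 18833} = - \frac{26530}{\left(\left(35192548 + 35140 i \sqrt{2}\right) + 15764\right) - 18833} = - \frac{26530}{\left(35208312 + 35140 i \sqrt{2}\right) - 18833} = - \frac{26530}{35189479 + 35140 i \sqrt{2}}$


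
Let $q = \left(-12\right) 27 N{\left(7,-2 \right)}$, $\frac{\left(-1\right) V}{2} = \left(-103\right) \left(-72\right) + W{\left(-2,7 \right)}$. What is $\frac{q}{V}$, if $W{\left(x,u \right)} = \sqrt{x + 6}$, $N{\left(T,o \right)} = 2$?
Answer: $\frac{162}{3709} \approx 0.043678$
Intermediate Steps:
$W{\left(x,u \right)} = \sqrt{6 + x}$
$V = -14836$ ($V = - 2 \left(\left(-103\right) \left(-72\right) + \sqrt{6 - 2}\right) = - 2 \left(7416 + \sqrt{4}\right) = - 2 \left(7416 + 2\right) = \left(-2\right) 7418 = -14836$)
$q = -648$ ($q = \left(-12\right) 27 \cdot 2 = \left(-324\right) 2 = -648$)
$\frac{q}{V} = - \frac{648}{-14836} = \left(-648\right) \left(- \frac{1}{14836}\right) = \frac{162}{3709}$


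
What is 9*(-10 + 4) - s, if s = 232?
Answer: -286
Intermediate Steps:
9*(-10 + 4) - s = 9*(-10 + 4) - 1*232 = 9*(-6) - 232 = -54 - 232 = -286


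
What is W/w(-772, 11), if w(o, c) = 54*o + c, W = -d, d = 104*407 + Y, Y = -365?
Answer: 41963/41677 ≈ 1.0069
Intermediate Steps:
d = 41963 (d = 104*407 - 365 = 42328 - 365 = 41963)
W = -41963 (W = -1*41963 = -41963)
w(o, c) = c + 54*o
W/w(-772, 11) = -41963/(11 + 54*(-772)) = -41963/(11 - 41688) = -41963/(-41677) = -41963*(-1/41677) = 41963/41677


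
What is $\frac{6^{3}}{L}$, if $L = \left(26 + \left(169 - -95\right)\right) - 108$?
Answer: $\frac{108}{91} \approx 1.1868$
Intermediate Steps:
$L = 182$ ($L = \left(26 + \left(169 + 95\right)\right) - 108 = \left(26 + 264\right) - 108 = 290 - 108 = 182$)
$\frac{6^{3}}{L} = \frac{6^{3}}{182} = 216 \cdot \frac{1}{182} = \frac{108}{91}$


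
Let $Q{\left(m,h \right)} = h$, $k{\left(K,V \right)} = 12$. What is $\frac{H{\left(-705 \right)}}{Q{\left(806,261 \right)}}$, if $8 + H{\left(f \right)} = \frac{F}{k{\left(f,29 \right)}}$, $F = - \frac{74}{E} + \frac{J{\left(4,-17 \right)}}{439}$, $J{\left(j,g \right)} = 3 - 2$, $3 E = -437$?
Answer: $- \frac{18319033}{600852276} \approx -0.030488$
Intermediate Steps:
$E = - \frac{437}{3}$ ($E = \frac{1}{3} \left(-437\right) = - \frac{437}{3} \approx -145.67$)
$J{\left(j,g \right)} = 1$
$F = \frac{97895}{191843}$ ($F = - \frac{74}{- \frac{437}{3}} + 1 \cdot \frac{1}{439} = \left(-74\right) \left(- \frac{3}{437}\right) + 1 \cdot \frac{1}{439} = \frac{222}{437} + \frac{1}{439} = \frac{97895}{191843} \approx 0.51029$)
$H{\left(f \right)} = - \frac{18319033}{2302116}$ ($H{\left(f \right)} = -8 + \frac{97895}{191843 \cdot 12} = -8 + \frac{97895}{191843} \cdot \frac{1}{12} = -8 + \frac{97895}{2302116} = - \frac{18319033}{2302116}$)
$\frac{H{\left(-705 \right)}}{Q{\left(806,261 \right)}} = - \frac{18319033}{2302116 \cdot 261} = \left(- \frac{18319033}{2302116}\right) \frac{1}{261} = - \frac{18319033}{600852276}$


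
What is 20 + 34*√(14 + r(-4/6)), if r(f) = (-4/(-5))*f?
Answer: 20 + 34*√3030/15 ≈ 144.77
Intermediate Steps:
r(f) = 4*f/5 (r(f) = (-4*(-⅕))*f = 4*f/5)
20 + 34*√(14 + r(-4/6)) = 20 + 34*√(14 + 4*(-4/6)/5) = 20 + 34*√(14 + 4*(-4*⅙)/5) = 20 + 34*√(14 + (⅘)*(-⅔)) = 20 + 34*√(14 - 8/15) = 20 + 34*√(202/15) = 20 + 34*(√3030/15) = 20 + 34*√3030/15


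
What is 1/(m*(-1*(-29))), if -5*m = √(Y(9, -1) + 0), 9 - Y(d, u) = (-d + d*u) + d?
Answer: -5*√2/174 ≈ -0.040638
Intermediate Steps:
Y(d, u) = 9 - d*u (Y(d, u) = 9 - ((-d + d*u) + d) = 9 - d*u)
m = -3*√2/5 (m = -√((9 - 1*9*(-1)) + 0)/5 = -√((9 + 9) + 0)/5 = -√(18 + 0)/5 = -3*√2/5 ≈ -0.84853)
1/(m*(-1*(-29))) = 1/((-3*√2/5)*(-1*(-29))) = 1/(-3*√2/5*29) = 1/(-87*√2/5) = -5*√2/174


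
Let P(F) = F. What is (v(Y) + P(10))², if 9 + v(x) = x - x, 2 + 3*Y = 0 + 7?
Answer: 1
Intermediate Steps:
Y = 5/3 (Y = -⅔ + (0 + 7)/3 = -⅔ + (⅓)*7 = -⅔ + 7/3 = 5/3 ≈ 1.6667)
v(x) = -9 (v(x) = -9 + (x - x) = -9 + 0 = -9)
(v(Y) + P(10))² = (-9 + 10)² = 1² = 1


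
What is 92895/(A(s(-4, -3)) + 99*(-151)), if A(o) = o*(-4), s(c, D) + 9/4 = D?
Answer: -30965/4976 ≈ -6.2229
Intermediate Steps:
s(c, D) = -9/4 + D
A(o) = -4*o
92895/(A(s(-4, -3)) + 99*(-151)) = 92895/(-4*(-9/4 - 3) + 99*(-151)) = 92895/(-4*(-21/4) - 14949) = 92895/(21 - 14949) = 92895/(-14928) = 92895*(-1/14928) = -30965/4976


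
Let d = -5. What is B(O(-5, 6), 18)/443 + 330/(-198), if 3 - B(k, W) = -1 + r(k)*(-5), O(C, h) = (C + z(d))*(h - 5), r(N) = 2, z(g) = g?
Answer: -2173/1329 ≈ -1.6351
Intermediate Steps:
O(C, h) = (-5 + C)*(-5 + h) (O(C, h) = (C - 5)*(h - 5) = (-5 + C)*(-5 + h))
B(k, W) = 14 (B(k, W) = 3 - (-1 + 2*(-5)) = 3 - (-1 - 10) = 3 - 1*(-11) = 3 + 11 = 14)
B(O(-5, 6), 18)/443 + 330/(-198) = 14/443 + 330/(-198) = 14*(1/443) + 330*(-1/198) = 14/443 - 5/3 = -2173/1329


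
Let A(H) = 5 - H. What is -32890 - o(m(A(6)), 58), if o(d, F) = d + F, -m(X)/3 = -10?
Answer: -32978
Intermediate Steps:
m(X) = 30 (m(X) = -3*(-10) = 30)
o(d, F) = F + d
-32890 - o(m(A(6)), 58) = -32890 - (58 + 30) = -32890 - 1*88 = -32890 - 88 = -32978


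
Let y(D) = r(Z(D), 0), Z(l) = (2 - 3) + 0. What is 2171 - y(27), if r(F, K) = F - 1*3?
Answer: 2175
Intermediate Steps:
Z(l) = -1 (Z(l) = -1 + 0 = -1)
r(F, K) = -3 + F (r(F, K) = F - 3 = -3 + F)
y(D) = -4 (y(D) = -3 - 1 = -4)
2171 - y(27) = 2171 - 1*(-4) = 2171 + 4 = 2175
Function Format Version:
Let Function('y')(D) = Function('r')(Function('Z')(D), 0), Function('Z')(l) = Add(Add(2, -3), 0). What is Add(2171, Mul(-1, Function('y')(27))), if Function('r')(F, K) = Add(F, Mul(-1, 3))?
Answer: 2175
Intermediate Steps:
Function('Z')(l) = -1 (Function('Z')(l) = Add(-1, 0) = -1)
Function('r')(F, K) = Add(-3, F) (Function('r')(F, K) = Add(F, -3) = Add(-3, F))
Function('y')(D) = -4 (Function('y')(D) = Add(-3, -1) = -4)
Add(2171, Mul(-1, Function('y')(27))) = Add(2171, Mul(-1, -4)) = Add(2171, 4) = 2175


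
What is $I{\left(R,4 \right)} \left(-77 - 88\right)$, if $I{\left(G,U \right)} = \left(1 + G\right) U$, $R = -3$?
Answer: $1320$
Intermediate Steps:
$I{\left(G,U \right)} = U \left(1 + G\right)$
$I{\left(R,4 \right)} \left(-77 - 88\right) = 4 \left(1 - 3\right) \left(-77 - 88\right) = 4 \left(-2\right) \left(-165\right) = \left(-8\right) \left(-165\right) = 1320$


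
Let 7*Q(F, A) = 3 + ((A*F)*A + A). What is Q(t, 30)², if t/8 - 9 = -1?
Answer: 3321562689/49 ≈ 6.7787e+7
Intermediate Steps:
t = 64 (t = 72 + 8*(-1) = 72 - 8 = 64)
Q(F, A) = 3/7 + A/7 + F*A²/7 (Q(F, A) = (3 + ((A*F)*A + A))/7 = (3 + (F*A² + A))/7 = (3 + (A + F*A²))/7 = (3 + A + F*A²)/7 = 3/7 + A/7 + F*A²/7)
Q(t, 30)² = (3/7 + (⅐)*30 + (⅐)*64*30²)² = (3/7 + 30/7 + (⅐)*64*900)² = (3/7 + 30/7 + 57600/7)² = (57633/7)² = 3321562689/49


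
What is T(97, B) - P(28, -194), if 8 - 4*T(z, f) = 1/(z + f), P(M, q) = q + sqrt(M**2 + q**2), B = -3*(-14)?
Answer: 108975/556 - 2*sqrt(9605) ≈ -0.012002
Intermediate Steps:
B = 42
T(z, f) = 2 - 1/(4*(f + z)) (T(z, f) = 2 - 1/(4*(z + f)) = 2 - 1/(4*(f + z)))
T(97, B) - P(28, -194) = (-1/4 + 2*42 + 2*97)/(42 + 97) - (-194 + sqrt(28**2 + (-194)**2)) = (-1/4 + 84 + 194)/139 - (-194 + sqrt(784 + 37636)) = (1/139)*(1111/4) - (-194 + sqrt(38420)) = 1111/556 - (-194 + 2*sqrt(9605)) = 1111/556 + (194 - 2*sqrt(9605)) = 108975/556 - 2*sqrt(9605)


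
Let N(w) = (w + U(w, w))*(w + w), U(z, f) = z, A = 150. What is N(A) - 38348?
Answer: 51652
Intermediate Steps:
N(w) = 4*w² (N(w) = (w + w)*(w + w) = (2*w)*(2*w) = 4*w²)
N(A) - 38348 = 4*150² - 38348 = 4*22500 - 38348 = 90000 - 38348 = 51652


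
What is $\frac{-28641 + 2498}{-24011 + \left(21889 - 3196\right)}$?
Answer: $\frac{26143}{5318} \approx 4.9159$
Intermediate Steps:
$\frac{-28641 + 2498}{-24011 + \left(21889 - 3196\right)} = - \frac{26143}{-24011 + 18693} = - \frac{26143}{-5318} = \left(-26143\right) \left(- \frac{1}{5318}\right) = \frac{26143}{5318}$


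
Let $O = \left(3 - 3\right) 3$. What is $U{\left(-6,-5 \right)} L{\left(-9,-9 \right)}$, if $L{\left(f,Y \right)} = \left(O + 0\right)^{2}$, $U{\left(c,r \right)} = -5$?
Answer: $0$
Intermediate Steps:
$O = 0$ ($O = \left(3 - 3\right) 3 = 0 \cdot 3 = 0$)
$L{\left(f,Y \right)} = 0$ ($L{\left(f,Y \right)} = \left(0 + 0\right)^{2} = 0^{2} = 0$)
$U{\left(-6,-5 \right)} L{\left(-9,-9 \right)} = \left(-5\right) 0 = 0$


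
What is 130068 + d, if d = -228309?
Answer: -98241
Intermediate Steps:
130068 + d = 130068 - 228309 = -98241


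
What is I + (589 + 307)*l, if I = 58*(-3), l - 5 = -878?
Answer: -782382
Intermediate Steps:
l = -873 (l = 5 - 878 = -873)
I = -174
I + (589 + 307)*l = -174 + (589 + 307)*(-873) = -174 + 896*(-873) = -174 - 782208 = -782382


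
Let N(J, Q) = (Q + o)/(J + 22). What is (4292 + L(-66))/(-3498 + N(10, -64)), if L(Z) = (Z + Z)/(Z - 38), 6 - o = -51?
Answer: -1786000/1455259 ≈ -1.2273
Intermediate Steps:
o = 57 (o = 6 - 1*(-51) = 6 + 51 = 57)
N(J, Q) = (57 + Q)/(22 + J) (N(J, Q) = (Q + 57)/(J + 22) = (57 + Q)/(22 + J))
L(Z) = 2*Z/(-38 + Z) (L(Z) = (2*Z)/(-38 + Z) = 2*Z/(-38 + Z))
(4292 + L(-66))/(-3498 + N(10, -64)) = (4292 + 2*(-66)/(-38 - 66))/(-3498 + (57 - 64)/(22 + 10)) = (4292 + 2*(-66)/(-104))/(-3498 - 7/32) = (4292 + 2*(-66)*(-1/104))/(-3498 + (1/32)*(-7)) = (4292 + 33/26)/(-3498 - 7/32) = 111625/(26*(-111943/32)) = (111625/26)*(-32/111943) = -1786000/1455259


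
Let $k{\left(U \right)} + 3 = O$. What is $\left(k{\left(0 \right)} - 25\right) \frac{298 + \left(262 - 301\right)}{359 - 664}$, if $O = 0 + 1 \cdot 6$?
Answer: $\frac{5698}{305} \approx 18.682$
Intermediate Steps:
$O = 6$ ($O = 0 + 6 = 6$)
$k{\left(U \right)} = 3$ ($k{\left(U \right)} = -3 + 6 = 3$)
$\left(k{\left(0 \right)} - 25\right) \frac{298 + \left(262 - 301\right)}{359 - 664} = \left(3 - 25\right) \frac{298 + \left(262 - 301\right)}{359 - 664} = \left(3 - 25\right) \frac{298 - 39}{-305} = - 22 \cdot 259 \left(- \frac{1}{305}\right) = \left(-22\right) \left(- \frac{259}{305}\right) = \frac{5698}{305}$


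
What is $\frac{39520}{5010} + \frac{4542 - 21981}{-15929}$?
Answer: $\frac{71688347}{7980429} \approx 8.983$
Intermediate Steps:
$\frac{39520}{5010} + \frac{4542 - 21981}{-15929} = 39520 \cdot \frac{1}{5010} + \left(4542 - 21981\right) \left(- \frac{1}{15929}\right) = \frac{3952}{501} - - \frac{17439}{15929} = \frac{3952}{501} + \frac{17439}{15929} = \frac{71688347}{7980429}$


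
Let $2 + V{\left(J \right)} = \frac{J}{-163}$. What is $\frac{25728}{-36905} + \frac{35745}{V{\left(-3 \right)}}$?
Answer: $- \frac{215032893819}{11920315} \approx -18039.0$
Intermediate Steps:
$V{\left(J \right)} = -2 - \frac{J}{163}$ ($V{\left(J \right)} = -2 + \frac{J}{-163} = -2 + J \left(- \frac{1}{163}\right) = -2 - \frac{J}{163}$)
$\frac{25728}{-36905} + \frac{35745}{V{\left(-3 \right)}} = \frac{25728}{-36905} + \frac{35745}{-2 - - \frac{3}{163}} = 25728 \left(- \frac{1}{36905}\right) + \frac{35745}{-2 + \frac{3}{163}} = - \frac{25728}{36905} + \frac{35745}{- \frac{323}{163}} = - \frac{25728}{36905} + 35745 \left(- \frac{163}{323}\right) = - \frac{25728}{36905} - \frac{5826435}{323} = - \frac{215032893819}{11920315}$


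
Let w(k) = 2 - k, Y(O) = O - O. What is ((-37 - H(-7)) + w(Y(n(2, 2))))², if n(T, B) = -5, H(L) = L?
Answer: 784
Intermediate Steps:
Y(O) = 0
((-37 - H(-7)) + w(Y(n(2, 2))))² = ((-37 - 1*(-7)) + (2 - 1*0))² = ((-37 + 7) + (2 + 0))² = (-30 + 2)² = (-28)² = 784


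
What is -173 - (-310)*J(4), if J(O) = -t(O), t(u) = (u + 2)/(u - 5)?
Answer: 1687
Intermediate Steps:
t(u) = (2 + u)/(-5 + u)
J(O) = -(2 + O)/(-5 + O)
-173 - (-310)*J(4) = -173 - (-310)*(-2 - 1*4)/(-5 + 4) = -173 - (-310)*(-2 - 4)/(-1) = -173 - (-310)*(-1*(-6)) = -173 - (-310)*6 = -173 - 310*(-6) = -173 + 1860 = 1687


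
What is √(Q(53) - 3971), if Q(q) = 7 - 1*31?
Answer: I*√3995 ≈ 63.206*I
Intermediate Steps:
Q(q) = -24 (Q(q) = 7 - 31 = -24)
√(Q(53) - 3971) = √(-24 - 3971) = √(-3995) = I*√3995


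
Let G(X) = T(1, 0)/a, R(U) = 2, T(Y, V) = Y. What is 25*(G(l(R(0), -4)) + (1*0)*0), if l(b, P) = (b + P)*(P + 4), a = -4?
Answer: -25/4 ≈ -6.2500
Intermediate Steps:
l(b, P) = (4 + P)*(P + b) (l(b, P) = (P + b)*(4 + P) = (4 + P)*(P + b))
G(X) = -1/4 (G(X) = 1/(-4) = 1*(-1/4) = -1/4)
25*(G(l(R(0), -4)) + (1*0)*0) = 25*(-1/4 + (1*0)*0) = 25*(-1/4 + 0*0) = 25*(-1/4 + 0) = 25*(-1/4) = -25/4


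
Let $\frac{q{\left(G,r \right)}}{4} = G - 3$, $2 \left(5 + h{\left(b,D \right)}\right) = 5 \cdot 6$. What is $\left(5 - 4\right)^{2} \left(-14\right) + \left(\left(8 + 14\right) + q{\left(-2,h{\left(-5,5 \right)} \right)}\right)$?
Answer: $-12$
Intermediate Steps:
$h{\left(b,D \right)} = 10$ ($h{\left(b,D \right)} = -5 + \frac{5 \cdot 6}{2} = -5 + \frac{1}{2} \cdot 30 = -5 + 15 = 10$)
$q{\left(G,r \right)} = -12 + 4 G$ ($q{\left(G,r \right)} = 4 \left(G - 3\right) = 4 \left(-3 + G\right) = -12 + 4 G$)
$\left(5 - 4\right)^{2} \left(-14\right) + \left(\left(8 + 14\right) + q{\left(-2,h{\left(-5,5 \right)} \right)}\right) = \left(5 - 4\right)^{2} \left(-14\right) + \left(\left(8 + 14\right) + \left(-12 + 4 \left(-2\right)\right)\right) = 1^{2} \left(-14\right) + \left(22 - 20\right) = 1 \left(-14\right) + \left(22 - 20\right) = -14 + 2 = -12$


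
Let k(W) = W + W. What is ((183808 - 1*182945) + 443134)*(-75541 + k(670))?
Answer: -32945021397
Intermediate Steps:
k(W) = 2*W
((183808 - 1*182945) + 443134)*(-75541 + k(670)) = ((183808 - 1*182945) + 443134)*(-75541 + 2*670) = ((183808 - 182945) + 443134)*(-75541 + 1340) = (863 + 443134)*(-74201) = 443997*(-74201) = -32945021397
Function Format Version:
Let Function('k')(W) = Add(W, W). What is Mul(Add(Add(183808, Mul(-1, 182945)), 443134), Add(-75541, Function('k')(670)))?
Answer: -32945021397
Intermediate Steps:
Function('k')(W) = Mul(2, W)
Mul(Add(Add(183808, Mul(-1, 182945)), 443134), Add(-75541, Function('k')(670))) = Mul(Add(Add(183808, Mul(-1, 182945)), 443134), Add(-75541, Mul(2, 670))) = Mul(Add(Add(183808, -182945), 443134), Add(-75541, 1340)) = Mul(Add(863, 443134), -74201) = Mul(443997, -74201) = -32945021397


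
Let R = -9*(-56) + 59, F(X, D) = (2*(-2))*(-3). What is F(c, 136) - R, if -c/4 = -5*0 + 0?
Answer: -551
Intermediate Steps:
c = 0 (c = -4*(-5*0 + 0) = -4*(0 + 0) = -4*0 = 0)
F(X, D) = 12 (F(X, D) = -4*(-3) = 12)
R = 563 (R = 504 + 59 = 563)
F(c, 136) - R = 12 - 1*563 = 12 - 563 = -551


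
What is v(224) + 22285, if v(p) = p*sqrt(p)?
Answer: 22285 + 896*sqrt(14) ≈ 25638.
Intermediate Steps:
v(p) = p**(3/2)
v(224) + 22285 = 224**(3/2) + 22285 = 896*sqrt(14) + 22285 = 22285 + 896*sqrt(14)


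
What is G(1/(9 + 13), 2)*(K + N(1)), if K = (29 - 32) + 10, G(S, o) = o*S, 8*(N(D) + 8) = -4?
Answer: -3/22 ≈ -0.13636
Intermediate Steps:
N(D) = -17/2 (N(D) = -8 + (1/8)*(-4) = -8 - 1/2 = -17/2)
G(S, o) = S*o
K = 7 (K = -3 + 10 = 7)
G(1/(9 + 13), 2)*(K + N(1)) = (2/(9 + 13))*(7 - 17/2) = (2/22)*(-3/2) = ((1/22)*2)*(-3/2) = (1/11)*(-3/2) = -3/22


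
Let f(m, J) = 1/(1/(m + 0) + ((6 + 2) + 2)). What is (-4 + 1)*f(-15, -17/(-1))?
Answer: -45/149 ≈ -0.30201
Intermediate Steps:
f(m, J) = 1/(10 + 1/m) (f(m, J) = 1/(1/m + (8 + 2)) = 1/(1/m + 10) = 1/(10 + 1/m))
(-4 + 1)*f(-15, -17/(-1)) = (-4 + 1)*(-15/(1 + 10*(-15))) = -(-45)/(1 - 150) = -(-45)/(-149) = -(-45)*(-1)/149 = -3*15/149 = -45/149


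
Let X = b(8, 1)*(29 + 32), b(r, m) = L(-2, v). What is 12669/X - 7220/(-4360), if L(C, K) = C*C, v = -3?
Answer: 1424963/26596 ≈ 53.578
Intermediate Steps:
L(C, K) = C²
b(r, m) = 4 (b(r, m) = (-2)² = 4)
X = 244 (X = 4*(29 + 32) = 4*61 = 244)
12669/X - 7220/(-4360) = 12669/244 - 7220/(-4360) = 12669*(1/244) - 7220*(-1/4360) = 12669/244 + 361/218 = 1424963/26596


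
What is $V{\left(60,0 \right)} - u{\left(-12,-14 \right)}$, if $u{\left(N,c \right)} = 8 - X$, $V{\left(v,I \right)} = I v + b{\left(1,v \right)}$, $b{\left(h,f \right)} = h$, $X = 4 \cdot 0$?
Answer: $-7$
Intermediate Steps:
$X = 0$
$V{\left(v,I \right)} = 1 + I v$ ($V{\left(v,I \right)} = I v + 1 = 1 + I v$)
$u{\left(N,c \right)} = 8$ ($u{\left(N,c \right)} = 8 - 0 = 8 + 0 = 8$)
$V{\left(60,0 \right)} - u{\left(-12,-14 \right)} = \left(1 + 0 \cdot 60\right) - 8 = \left(1 + 0\right) - 8 = 1 - 8 = -7$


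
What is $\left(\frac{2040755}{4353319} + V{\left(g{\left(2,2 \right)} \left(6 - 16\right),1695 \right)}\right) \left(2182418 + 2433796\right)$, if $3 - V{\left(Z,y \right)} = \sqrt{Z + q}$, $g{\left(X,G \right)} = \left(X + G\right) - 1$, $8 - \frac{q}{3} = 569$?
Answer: $\frac{69708118144368}{4353319} - 4616214 i \sqrt{1713} \approx 1.6013 \cdot 10^{7} - 1.9106 \cdot 10^{8} i$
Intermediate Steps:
$q = -1683$ ($q = 24 - 1707 = -1683$)
$g{\left(X,G \right)} = -1 + G + X$ ($g{\left(X,G \right)} = \left(G + X\right) - 1 = -1 + G + X$)
$V{\left(Z,y \right)} = 3 - \sqrt{-1683 + Z}$ ($V{\left(Z,y \right)} = 3 - \sqrt{Z - 1683} = 3 - \sqrt{-1683 + Z}$)
$\left(\frac{2040755}{4353319} + V{\left(g{\left(2,2 \right)} \left(6 - 16\right),1695 \right)}\right) \left(2182418 + 2433796\right) = \left(\frac{2040755}{4353319} + \left(3 - \sqrt{-1683 + \left(-1 + 2 + 2\right) \left(6 - 16\right)}\right)\right) \left(2182418 + 2433796\right) = \left(2040755 \cdot \frac{1}{4353319} + \left(3 - \sqrt{-1683 + 3 \left(-10\right)}\right)\right) 4616214 = \left(\frac{2040755}{4353319} + \left(3 - \sqrt{-1683 - 30}\right)\right) 4616214 = \left(\frac{2040755}{4353319} + \left(3 - \sqrt{-1713}\right)\right) 4616214 = \left(\frac{2040755}{4353319} + \left(3 - i \sqrt{1713}\right)\right) 4616214 = \left(\frac{15100712}{4353319} - i \sqrt{1713}\right) 4616214 = \frac{69708118144368}{4353319} - 4616214 i \sqrt{1713}$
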